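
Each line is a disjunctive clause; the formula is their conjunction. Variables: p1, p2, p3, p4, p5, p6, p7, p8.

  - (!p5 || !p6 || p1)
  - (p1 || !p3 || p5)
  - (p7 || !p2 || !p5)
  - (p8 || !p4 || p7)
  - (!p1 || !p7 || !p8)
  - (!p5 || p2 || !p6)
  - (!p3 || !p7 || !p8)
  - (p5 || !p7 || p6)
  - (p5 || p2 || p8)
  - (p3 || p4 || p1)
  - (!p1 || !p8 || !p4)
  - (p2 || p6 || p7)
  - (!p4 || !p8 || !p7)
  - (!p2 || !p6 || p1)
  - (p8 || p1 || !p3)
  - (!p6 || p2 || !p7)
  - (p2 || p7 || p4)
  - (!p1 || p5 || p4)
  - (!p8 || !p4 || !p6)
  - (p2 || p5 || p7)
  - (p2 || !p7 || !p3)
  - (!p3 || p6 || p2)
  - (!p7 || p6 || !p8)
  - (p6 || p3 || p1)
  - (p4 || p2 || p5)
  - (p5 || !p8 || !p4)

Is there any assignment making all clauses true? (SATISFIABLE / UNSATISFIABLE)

SATISFIABLE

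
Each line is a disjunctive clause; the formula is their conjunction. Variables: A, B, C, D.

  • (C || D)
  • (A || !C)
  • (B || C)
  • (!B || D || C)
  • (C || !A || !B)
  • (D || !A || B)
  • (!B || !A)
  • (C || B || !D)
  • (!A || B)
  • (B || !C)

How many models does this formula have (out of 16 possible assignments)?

1

Satisfying assignments:
  A=F B=T C=F D=T
That's 1 in total.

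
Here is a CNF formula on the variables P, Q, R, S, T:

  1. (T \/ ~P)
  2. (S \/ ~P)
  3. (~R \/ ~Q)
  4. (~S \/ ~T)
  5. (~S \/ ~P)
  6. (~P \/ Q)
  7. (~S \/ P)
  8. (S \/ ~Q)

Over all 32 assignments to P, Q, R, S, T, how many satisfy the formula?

4

Satisfying assignments:
  P=F Q=F R=F S=F T=F
  P=F Q=F R=F S=F T=T
  P=F Q=F R=T S=F T=F
  P=F Q=F R=T S=F T=T
That's 4 in total.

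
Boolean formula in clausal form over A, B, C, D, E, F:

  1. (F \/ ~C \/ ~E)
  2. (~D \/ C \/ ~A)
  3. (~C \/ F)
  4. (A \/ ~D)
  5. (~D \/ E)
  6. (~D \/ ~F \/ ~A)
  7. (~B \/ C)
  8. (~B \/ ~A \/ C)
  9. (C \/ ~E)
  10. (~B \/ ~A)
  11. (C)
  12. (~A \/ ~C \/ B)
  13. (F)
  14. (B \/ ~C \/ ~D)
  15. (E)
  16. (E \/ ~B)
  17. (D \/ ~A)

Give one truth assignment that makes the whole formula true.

A=False, B=False, C=True, D=False, E=True, F=True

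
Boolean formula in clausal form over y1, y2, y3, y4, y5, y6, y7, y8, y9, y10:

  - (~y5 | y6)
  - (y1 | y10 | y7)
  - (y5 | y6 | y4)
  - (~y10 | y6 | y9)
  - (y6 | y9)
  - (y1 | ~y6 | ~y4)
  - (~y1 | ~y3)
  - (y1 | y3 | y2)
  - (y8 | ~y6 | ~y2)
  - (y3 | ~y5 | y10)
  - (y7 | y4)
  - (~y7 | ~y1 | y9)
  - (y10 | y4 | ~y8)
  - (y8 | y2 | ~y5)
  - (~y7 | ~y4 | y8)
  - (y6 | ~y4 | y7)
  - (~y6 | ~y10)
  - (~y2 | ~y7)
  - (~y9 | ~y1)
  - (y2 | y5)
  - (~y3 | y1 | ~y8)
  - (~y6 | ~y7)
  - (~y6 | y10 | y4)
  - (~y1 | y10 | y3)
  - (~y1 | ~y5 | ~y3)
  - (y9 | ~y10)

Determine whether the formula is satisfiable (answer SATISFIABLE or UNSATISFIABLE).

UNSATISFIABLE

y6 = True:
  propagation gives y10=False, y7=False, y1=True, y3=False; an empty clause results — contradiction.
y6 = False:
  propagation gives y5=False, y4=True, y9=True, y7=True; an empty clause results — contradiction.
Every branch closes, so no satisfying assignment exists.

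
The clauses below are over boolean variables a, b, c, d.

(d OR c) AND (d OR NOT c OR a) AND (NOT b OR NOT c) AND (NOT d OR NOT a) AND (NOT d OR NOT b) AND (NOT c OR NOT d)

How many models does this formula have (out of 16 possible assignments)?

2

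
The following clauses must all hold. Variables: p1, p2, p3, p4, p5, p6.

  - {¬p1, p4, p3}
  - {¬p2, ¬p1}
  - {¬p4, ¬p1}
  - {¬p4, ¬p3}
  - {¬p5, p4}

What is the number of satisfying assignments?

Case analysis on p4 and p1:
  p4=1, p1=1: a clause becomes empty — 0.
  p4=1, p1=0: forces p3=0; p2, p5, p6 free → 2^3 = 8.
  p4=0, p1=1: remaining (p2,p3,p5,p6) ∈ {(0,1,0,0); (0,1,0,1)} — 2.
  p4=0, p1=0: forces p5=0; p2, p3, p6 free → 2^3 = 8.
Total: 0 + 8 + 2 + 8 = 18.

18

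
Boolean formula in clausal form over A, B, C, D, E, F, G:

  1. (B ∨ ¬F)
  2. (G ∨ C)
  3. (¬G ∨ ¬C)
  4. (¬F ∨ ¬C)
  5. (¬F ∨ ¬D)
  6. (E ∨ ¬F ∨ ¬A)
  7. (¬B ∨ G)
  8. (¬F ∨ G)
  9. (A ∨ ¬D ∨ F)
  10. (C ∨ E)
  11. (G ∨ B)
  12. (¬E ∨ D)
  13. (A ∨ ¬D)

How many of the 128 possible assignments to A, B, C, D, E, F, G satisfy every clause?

2

The models are:
  A=1 B=0 C=0 D=1 E=1 F=0 G=1
  A=1 B=1 C=0 D=1 E=1 F=0 G=1
Count: 2.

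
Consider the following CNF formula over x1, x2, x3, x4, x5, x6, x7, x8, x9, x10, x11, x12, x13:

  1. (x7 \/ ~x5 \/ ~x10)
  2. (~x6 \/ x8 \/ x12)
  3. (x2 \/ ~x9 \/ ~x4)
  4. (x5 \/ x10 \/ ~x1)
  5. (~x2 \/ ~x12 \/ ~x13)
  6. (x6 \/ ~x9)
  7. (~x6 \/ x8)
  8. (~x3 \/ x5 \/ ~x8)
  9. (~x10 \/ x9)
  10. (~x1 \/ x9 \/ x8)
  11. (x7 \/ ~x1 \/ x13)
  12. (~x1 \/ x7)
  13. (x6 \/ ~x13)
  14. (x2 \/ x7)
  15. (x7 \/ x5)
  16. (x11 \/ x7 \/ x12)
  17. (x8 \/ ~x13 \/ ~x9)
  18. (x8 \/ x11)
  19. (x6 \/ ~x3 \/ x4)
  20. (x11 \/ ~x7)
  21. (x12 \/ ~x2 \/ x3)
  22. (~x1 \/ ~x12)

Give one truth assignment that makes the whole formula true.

Pure literal: x1 appears only negated; assign x1 = False.
Pure literal: x11 appears only positively; assign x11 = True.
Set x2 = False and propagate.
  then x7 is forced to True.
Try x3 = False.
The remaining clauses are satisfied by x4 = True, x5 = False, x6 = True, x8 = True, x9 = False, x10 = False, x12 = True, x13 = True.

x1 = F, x2 = F, x3 = F, x4 = T, x5 = F, x6 = T, x7 = T, x8 = T, x9 = F, x10 = F, x11 = T, x12 = T, x13 = T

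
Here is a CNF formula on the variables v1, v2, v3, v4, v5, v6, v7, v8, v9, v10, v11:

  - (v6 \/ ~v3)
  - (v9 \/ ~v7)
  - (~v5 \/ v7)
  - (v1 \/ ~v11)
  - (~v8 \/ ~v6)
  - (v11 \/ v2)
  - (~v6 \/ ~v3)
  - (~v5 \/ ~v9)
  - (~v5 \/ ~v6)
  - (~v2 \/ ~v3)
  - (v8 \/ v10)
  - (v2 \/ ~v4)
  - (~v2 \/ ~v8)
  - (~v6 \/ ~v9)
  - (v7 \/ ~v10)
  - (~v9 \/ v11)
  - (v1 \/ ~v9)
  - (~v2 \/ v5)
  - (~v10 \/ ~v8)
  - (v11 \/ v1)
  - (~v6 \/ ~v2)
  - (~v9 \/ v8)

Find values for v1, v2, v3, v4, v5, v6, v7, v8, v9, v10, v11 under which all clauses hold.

v1 occurs only positively in the remaining clauses — set v1 = True.
Pure literal: v3 appears only negated; assign v3 = False.
Branch on v2: take v2 = False.
  then v11 is forced to True.
  then v4 is forced to False.
Set v5 = False and propagate.
Try v6 = False.
For the remaining variables, v7 = False, v8 = True, v9 = False, v10 = False works.
Every clause has at least one true literal under this assignment.

v1=True, v2=False, v3=False, v4=False, v5=False, v6=False, v7=False, v8=True, v9=False, v10=False, v11=True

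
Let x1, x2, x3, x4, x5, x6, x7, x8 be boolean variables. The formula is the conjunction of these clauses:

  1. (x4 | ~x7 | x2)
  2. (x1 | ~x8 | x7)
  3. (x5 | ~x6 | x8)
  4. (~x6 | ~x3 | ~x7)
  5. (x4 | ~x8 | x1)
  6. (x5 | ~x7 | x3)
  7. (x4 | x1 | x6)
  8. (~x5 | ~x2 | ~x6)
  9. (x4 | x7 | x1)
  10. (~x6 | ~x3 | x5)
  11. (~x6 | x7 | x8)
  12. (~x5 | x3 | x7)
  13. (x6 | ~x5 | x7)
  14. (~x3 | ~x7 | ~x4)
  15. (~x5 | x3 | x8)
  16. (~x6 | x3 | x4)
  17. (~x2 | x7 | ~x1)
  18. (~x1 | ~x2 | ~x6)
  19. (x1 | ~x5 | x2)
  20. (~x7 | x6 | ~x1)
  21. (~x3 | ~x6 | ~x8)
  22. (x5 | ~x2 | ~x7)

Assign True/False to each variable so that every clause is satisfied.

x1=1, x2=0, x3=0, x4=1, x5=0, x6=0, x7=0, x8=0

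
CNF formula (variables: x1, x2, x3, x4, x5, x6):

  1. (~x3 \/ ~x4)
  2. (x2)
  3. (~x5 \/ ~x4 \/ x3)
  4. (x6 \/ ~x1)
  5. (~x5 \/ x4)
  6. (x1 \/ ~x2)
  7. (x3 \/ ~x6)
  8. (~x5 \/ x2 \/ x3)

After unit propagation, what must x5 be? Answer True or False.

Unit clause (x2) sets x2 = True.
(x1 \/ ~x2) with x2 = True leaves only x1, so x1 = True.
(~x1 \/ x6): since x1 = True, the clause reduces to (x6). x6 = True.
In (~x6 \/ x3), ~x6 is now false; x3 must hold, so x3 = True.
In (~x3 \/ ~x4), ~x3 is now false; ~x4 must hold, so x4 = False.
(x4 \/ ~x5): since x4 = False, the clause reduces to (~x5). x5 = False.

False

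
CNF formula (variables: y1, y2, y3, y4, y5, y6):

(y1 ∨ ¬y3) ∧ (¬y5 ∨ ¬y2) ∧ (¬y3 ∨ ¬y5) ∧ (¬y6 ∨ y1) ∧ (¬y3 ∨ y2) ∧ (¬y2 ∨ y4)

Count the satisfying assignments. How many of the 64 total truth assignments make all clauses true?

17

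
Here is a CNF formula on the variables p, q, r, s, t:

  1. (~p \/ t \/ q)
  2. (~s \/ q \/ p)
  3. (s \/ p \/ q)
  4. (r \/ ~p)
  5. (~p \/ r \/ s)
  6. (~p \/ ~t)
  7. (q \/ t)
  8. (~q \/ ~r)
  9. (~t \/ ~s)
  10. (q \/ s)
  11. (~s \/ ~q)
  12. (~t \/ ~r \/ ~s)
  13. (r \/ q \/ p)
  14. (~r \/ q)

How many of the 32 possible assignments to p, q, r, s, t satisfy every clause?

The models are:
  p=F q=T r=F s=F t=F
  p=F q=T r=F s=F t=T
That's 2 in total.

2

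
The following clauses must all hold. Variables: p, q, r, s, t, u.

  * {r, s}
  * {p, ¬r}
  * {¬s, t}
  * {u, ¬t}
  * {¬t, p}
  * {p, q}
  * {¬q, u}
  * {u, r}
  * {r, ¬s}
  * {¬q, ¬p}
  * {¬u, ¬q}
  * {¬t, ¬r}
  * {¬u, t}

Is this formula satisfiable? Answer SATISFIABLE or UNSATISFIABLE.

SATISFIABLE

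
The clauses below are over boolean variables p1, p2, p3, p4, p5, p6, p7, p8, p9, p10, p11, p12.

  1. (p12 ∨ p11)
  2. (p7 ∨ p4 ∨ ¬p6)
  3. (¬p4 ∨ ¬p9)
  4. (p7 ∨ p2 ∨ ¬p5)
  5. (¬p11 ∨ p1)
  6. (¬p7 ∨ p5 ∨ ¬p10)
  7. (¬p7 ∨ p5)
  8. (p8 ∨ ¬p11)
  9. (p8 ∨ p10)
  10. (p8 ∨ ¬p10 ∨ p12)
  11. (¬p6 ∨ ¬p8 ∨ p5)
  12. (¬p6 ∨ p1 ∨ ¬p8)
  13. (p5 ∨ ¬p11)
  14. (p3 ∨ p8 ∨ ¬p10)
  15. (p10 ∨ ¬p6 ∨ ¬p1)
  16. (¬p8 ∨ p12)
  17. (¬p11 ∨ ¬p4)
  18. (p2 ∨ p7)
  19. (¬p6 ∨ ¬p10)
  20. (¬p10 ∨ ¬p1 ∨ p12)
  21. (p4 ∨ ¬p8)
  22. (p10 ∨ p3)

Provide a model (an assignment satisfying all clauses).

p1=True  p2=True  p3=True  p4=True  p5=True  p6=False  p7=True  p8=True  p9=False  p10=False  p11=False  p12=True

p2 occurs only positively in the remaining clauses — set p2 = True.
p3 occurs only positively in the remaining clauses — set p3 = True.
Branch on p1: take p1 = True.
The remaining clauses are satisfied by p4 = True, p5 = True, p6 = False, p7 = True, p8 = True, p9 = False, p10 = False, p11 = False, p12 = True.
Every clause has at least one true literal under this assignment.
Check each clause:
  1. (p11 ∨ p12) — p12 is true.
  2. (p7 ∨ ¬p6 ∨ p4) — ¬p6 is true.
  3. (¬p4 ∨ ¬p9) — ¬p9 is true.
  4. (p7 ∨ p2 ∨ ¬p5) — p2 is true.
  5. (p1 ∨ ¬p11) — p1 is true.
  6. (¬p7 ∨ p5 ∨ ¬p10) — p5 is true.
  7. (p5 ∨ ¬p7) — p5 is true.
  8. (p8 ∨ ¬p11) — p8 is true.
  9. (p10 ∨ p8) — p8 is true.
  10. (p12 ∨ p8 ∨ ¬p10) — p8 is true.
  11. (¬p8 ∨ ¬p6 ∨ p5) — ¬p6 is true.
  12. (¬p8 ∨ ¬p6 ∨ p1) — p1 is true.
  13. (p5 ∨ ¬p11) — p5 is true.
  14. (p3 ∨ p8 ∨ ¬p10) — p8 is true.
  15. (¬p1 ∨ ¬p6 ∨ p10) — ¬p6 is true.
  16. (¬p8 ∨ p12) — p12 is true.
  17. (¬p4 ∨ ¬p11) — ¬p11 is true.
  18. (p2 ∨ p7) — p2 is true.
  19. (¬p10 ∨ ¬p6) — ¬p6 is true.
  20. (p12 ∨ ¬p1 ∨ ¬p10) — p12 is true.
  21. (p4 ∨ ¬p8) — p4 is true.
  22. (p3 ∨ p10) — p3 is true.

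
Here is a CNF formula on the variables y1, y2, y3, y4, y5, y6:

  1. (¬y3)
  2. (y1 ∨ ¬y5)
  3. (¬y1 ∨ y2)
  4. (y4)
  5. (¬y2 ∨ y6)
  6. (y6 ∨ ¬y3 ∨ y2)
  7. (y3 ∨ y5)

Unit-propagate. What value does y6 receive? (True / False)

(¬y3) stands alone — y3 = False.
Unit clause (y4) sets y4 = True.
In (y3 ∨ y5), y3 is now false; y5 must hold, so y5 = True.
From (y1 ∨ ¬y5) and y5 = True: y1 = True.
(¬y1 ∨ y2) with y1 = True leaves only y2, so y2 = True.
In (y6 ∨ ¬y2), ¬y2 is now false; y6 must hold, so y6 = True.

True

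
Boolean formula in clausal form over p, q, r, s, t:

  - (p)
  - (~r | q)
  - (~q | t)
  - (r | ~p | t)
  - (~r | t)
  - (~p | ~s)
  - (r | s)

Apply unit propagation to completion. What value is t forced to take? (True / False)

Unit clause (p) sets p = True.
From (~p | ~s) and p = True: s = False.
(r | s): since s = False, the clause reduces to (r). r = True.
(~r | q) with r = True leaves only q, so q = True.
(~q | t): since q = True, the clause reduces to (t). t = True.

True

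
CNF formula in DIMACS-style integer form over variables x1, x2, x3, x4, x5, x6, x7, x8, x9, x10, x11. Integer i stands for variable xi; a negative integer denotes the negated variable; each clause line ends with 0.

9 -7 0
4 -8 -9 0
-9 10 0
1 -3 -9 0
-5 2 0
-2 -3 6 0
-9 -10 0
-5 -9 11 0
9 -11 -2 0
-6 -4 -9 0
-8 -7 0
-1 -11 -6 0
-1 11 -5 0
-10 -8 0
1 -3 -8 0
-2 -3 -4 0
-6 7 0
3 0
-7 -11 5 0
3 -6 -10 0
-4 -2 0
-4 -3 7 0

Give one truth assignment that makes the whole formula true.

x1=True, x2=False, x3=True, x4=False, x5=False, x6=False, x7=False, x8=False, x9=False, x10=False, x11=False

Check each clause:
  1. {x9, ¬x7} — ¬x7 is true.
  2. {¬x8, x4, ¬x9} — ¬x8 is true.
  3. {¬x9, x10} — ¬x9 is true.
  4. {¬x9, ¬x3, x1} — x1 is true.
  5. {x2, ¬x5} — ¬x5 is true.
  6. {x6, ¬x3, ¬x2} — ¬x2 is true.
  7. {¬x9, ¬x10} — ¬x10 is true.
  8. {x11, ¬x9, ¬x5} — ¬x5 is true.
  9. {¬x2, ¬x11, x9} — ¬x11 is true.
  10. {¬x4, ¬x9, ¬x6} — ¬x6 is true.
  11. {¬x7, ¬x8} — ¬x8 is true.
  12. {¬x1, ¬x11, ¬x6} — ¬x6 is true.
  13. {¬x5, ¬x1, x11} — ¬x5 is true.
  14. {¬x8, ¬x10} — ¬x8 is true.
  15. {¬x8, x1, ¬x3} — ¬x8 is true.
  16. {¬x3, ¬x4, ¬x2} — ¬x4 is true.
  17. {¬x6, x7} — ¬x6 is true.
  18. {x3} — x3 is true.
  19. {¬x7, x5, ¬x11} — ¬x7 is true.
  20. {¬x6, x3, ¬x10} — ¬x6 is true.
  21. {¬x2, ¬x4} — ¬x4 is true.
  22. {x7, ¬x4, ¬x3} — ¬x4 is true.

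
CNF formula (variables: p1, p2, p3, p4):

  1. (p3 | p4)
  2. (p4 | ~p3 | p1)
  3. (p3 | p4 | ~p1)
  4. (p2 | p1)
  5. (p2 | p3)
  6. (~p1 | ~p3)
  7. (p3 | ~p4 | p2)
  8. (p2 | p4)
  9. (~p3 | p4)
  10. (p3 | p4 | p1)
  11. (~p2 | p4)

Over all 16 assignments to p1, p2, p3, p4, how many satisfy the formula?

3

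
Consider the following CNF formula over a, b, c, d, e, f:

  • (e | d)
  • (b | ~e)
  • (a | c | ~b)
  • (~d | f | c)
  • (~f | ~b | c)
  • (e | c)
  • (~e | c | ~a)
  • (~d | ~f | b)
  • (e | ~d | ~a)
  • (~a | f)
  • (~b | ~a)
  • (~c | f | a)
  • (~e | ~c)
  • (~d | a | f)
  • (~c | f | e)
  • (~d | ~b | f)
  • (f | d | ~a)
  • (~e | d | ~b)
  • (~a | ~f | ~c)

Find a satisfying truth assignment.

Branch on a: take a = False.
Try b = True.
  then c is forced to True.
  then f is forced to True.
  then e is forced to False.
  then d is forced to True.
Every clause has at least one true literal under this assignment.

a=0, b=1, c=1, d=1, e=0, f=1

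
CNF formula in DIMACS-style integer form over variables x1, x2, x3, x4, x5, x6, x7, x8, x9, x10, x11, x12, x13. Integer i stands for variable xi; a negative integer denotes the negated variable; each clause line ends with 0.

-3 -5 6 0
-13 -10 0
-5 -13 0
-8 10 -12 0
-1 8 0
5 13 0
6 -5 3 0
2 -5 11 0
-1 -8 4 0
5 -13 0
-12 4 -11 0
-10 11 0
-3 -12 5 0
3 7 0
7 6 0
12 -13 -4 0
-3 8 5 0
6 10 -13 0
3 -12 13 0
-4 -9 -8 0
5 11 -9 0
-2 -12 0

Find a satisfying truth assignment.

Pure literal: x1 appears only negated; assign x1 = False.
Pure literal: x6 appears only positively; assign x6 = True.
Branch on x2: take x2 = False.
Branch on x3: take x3 = True.
Branch on x4: take x4 = True.
The remaining clauses are satisfied by x5 = True, x7 = False, x8 = False, x9 = True, x10 = True, x11 = True, x12 = True, x13 = False.

x1=F, x2=F, x3=T, x4=T, x5=T, x6=T, x7=F, x8=F, x9=T, x10=T, x11=T, x12=T, x13=F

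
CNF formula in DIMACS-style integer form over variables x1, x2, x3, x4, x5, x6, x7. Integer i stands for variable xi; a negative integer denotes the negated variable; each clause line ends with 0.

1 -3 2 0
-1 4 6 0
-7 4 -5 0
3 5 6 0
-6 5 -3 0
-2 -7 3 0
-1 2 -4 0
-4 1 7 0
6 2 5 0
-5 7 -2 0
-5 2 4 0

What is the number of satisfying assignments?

Case analysis on x2 and x5:
  x2=T, x5=T: remaining (x1,x3,x4,x6,x7) ∈ {(F,T,T,F,T); (F,T,T,T,T); (T,T,T,F,T); (T,T,T,T,T)} — 4.
  x2=T, x5=F: 8 of the 32 assignments to (x1,x3,x4,x6,x7) work.
  x2=F, x5=T: remaining (x1,x3,x4,x6,x7) ∈ {(F,F,T,F,T); (F,F,T,T,T)} — 2.
  x2=F, x5=F: 5 of the 32 assignments to (x1,x3,x4,x6,x7) work.
Total: 4 + 8 + 2 + 5 = 19.

19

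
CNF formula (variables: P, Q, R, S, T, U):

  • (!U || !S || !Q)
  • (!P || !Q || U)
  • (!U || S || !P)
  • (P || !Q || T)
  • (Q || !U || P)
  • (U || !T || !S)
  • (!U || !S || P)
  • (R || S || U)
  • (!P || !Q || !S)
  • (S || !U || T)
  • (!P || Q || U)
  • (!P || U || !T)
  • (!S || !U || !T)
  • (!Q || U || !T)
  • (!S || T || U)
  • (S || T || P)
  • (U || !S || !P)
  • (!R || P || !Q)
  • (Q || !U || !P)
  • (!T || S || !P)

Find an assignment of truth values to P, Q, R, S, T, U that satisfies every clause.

P=False, Q=False, R=True, S=False, T=True, U=False

Check each clause:
  1. (!U || !Q || !S) — !U is true.
  2. (!P || U || !Q) — !Q is true.
  3. (S || !U || !P) — !U is true.
  4. (!Q || T || P) — T is true.
  5. (Q || !U || P) — !U is true.
  6. (U || !T || !S) — !S is true.
  7. (P || !U || !S) — !U is true.
  8. (U || R || S) — R is true.
  9. (!P || !S || !Q) — !S is true.
  10. (S || !U || T) — !U is true.
  11. (U || !P || Q) — !P is true.
  12. (U || !P || !T) — !P is true.
  13. (!U || !S || !T) — !U is true.
  14. (U || !T || !Q) — !Q is true.
  15. (T || U || !S) — !S is true.
  16. (T || P || S) — T is true.
  17. (!P || U || !S) — !S is true.
  18. (!R || !Q || P) — !Q is true.
  19. (!P || Q || !U) — !U is true.
  20. (!T || S || !P) — !P is true.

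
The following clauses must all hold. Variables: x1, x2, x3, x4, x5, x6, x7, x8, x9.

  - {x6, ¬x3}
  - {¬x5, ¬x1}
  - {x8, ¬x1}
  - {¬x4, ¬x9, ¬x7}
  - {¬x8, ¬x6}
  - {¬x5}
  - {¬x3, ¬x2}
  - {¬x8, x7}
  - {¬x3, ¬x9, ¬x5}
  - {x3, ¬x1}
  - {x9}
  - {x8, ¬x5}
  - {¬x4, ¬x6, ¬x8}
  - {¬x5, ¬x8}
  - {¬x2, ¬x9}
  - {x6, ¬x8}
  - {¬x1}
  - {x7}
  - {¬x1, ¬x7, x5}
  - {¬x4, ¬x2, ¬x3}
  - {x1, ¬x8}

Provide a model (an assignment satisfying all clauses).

(¬x5) is a unit clause, so x5 = False.
(x9) is a unit clause, so x9 = True.
Unit propagation: (¬x2) forces x2 = False.
Unit propagation: (¬x1) forces x1 = False.
Unit propagation: (x7) forces x7 = True.
(¬x4) is a unit clause, so x4 = False.
The clause (¬x8) is unit: x8 must be False.
Pure literal: x3 appears only negated; assign x3 = False.
x6 is now unconstrained; take x6 = False.

x1=F, x2=F, x3=F, x4=F, x5=F, x6=F, x7=T, x8=F, x9=T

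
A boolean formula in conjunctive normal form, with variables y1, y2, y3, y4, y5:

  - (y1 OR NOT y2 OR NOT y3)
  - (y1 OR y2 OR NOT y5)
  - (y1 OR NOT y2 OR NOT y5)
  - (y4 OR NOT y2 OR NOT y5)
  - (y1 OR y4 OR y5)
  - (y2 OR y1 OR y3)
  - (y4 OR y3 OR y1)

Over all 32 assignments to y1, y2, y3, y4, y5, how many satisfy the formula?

Split on y1, then y2.
  y1=T, y2=T: y3 free; 3 ways for (y4,y5) × 2^1 = 6.
  y1=T, y2=F: y3, y4, y5 free → 2^3 = 8.
  y1=F, y2=T: remaining (y3,y4,y5) ∈ {(F,T,F)} — 1.
  y1=F, y2=F: remaining (y3,y4,y5) ∈ {(T,T,F)} — 1.
Total: 6 + 8 + 1 + 1 = 16.

16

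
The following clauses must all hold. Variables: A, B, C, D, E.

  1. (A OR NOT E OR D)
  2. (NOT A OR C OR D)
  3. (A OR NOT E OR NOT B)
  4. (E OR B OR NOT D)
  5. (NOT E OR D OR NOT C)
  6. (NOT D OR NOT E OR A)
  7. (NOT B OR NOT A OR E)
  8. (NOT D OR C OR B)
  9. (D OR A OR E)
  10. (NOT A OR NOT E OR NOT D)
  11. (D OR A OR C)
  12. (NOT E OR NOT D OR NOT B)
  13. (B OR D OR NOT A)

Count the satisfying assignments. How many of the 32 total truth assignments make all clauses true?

Satisfying assignments:
  A=0 B=1 C=0 D=1 E=0
  A=0 B=1 C=1 D=1 E=0
That's 2 in total.

2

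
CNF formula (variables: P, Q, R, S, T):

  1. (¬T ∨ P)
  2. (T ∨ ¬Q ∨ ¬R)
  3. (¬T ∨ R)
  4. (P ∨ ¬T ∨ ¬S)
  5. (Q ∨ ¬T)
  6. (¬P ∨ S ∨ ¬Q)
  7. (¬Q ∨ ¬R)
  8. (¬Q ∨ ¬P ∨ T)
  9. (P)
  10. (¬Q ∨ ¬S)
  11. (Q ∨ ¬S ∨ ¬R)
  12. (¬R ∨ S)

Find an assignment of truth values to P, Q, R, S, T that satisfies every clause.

P = True, Q = False, R = False, S = False, T = False

Check each clause:
  1. (¬T ∨ P) — P is true.
  2. (¬R ∨ T ∨ ¬Q) — ¬R is true.
  3. (R ∨ ¬T) — ¬T is true.
  4. (¬T ∨ P ∨ ¬S) — P is true.
  5. (Q ∨ ¬T) — ¬T is true.
  6. (¬P ∨ ¬Q ∨ S) — ¬Q is true.
  7. (¬Q ∨ ¬R) — ¬R is true.
  8. (¬P ∨ ¬Q ∨ T) — ¬Q is true.
  9. (P) — P is true.
  10. (¬Q ∨ ¬S) — ¬S is true.
  11. (¬R ∨ Q ∨ ¬S) — ¬S is true.
  12. (¬R ∨ S) — ¬R is true.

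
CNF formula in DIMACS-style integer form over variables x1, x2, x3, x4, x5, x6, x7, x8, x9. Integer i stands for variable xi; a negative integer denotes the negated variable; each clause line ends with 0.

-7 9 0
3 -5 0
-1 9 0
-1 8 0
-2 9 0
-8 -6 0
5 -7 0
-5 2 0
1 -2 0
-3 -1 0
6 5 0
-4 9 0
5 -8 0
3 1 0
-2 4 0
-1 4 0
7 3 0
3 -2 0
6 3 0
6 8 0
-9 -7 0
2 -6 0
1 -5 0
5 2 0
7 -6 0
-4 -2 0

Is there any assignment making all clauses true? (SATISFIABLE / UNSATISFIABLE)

x2 = True:
  propagation gives x9=True, x1=True, x8=True, x6=False; an empty clause results — contradiction.
x2 = False:
  propagation gives x5=False; an empty clause results — contradiction.
Every branch closes, so no satisfying assignment exists.

UNSATISFIABLE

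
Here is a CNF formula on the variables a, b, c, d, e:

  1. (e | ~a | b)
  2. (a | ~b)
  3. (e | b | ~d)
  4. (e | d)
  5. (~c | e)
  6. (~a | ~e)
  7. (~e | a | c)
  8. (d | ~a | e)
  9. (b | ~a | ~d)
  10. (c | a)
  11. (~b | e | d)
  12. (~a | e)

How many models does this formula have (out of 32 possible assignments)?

2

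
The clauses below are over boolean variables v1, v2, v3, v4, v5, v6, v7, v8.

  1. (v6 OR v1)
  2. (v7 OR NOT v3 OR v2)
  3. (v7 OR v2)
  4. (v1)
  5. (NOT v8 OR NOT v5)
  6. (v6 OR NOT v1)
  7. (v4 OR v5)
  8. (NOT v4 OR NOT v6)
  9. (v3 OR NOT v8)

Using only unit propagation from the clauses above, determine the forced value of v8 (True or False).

(v1) stands alone — v1 = True.
(NOT v1 OR v6) with v1 = True leaves only v6, so v6 = True.
In (NOT v6 OR NOT v4), NOT v6 is now false; NOT v4 must hold, so v4 = False.
(v4 OR v5): since v4 = False, the clause reduces to (v5). v5 = True.
In (NOT v5 OR NOT v8), NOT v5 is now false; NOT v8 must hold, so v8 = False.

False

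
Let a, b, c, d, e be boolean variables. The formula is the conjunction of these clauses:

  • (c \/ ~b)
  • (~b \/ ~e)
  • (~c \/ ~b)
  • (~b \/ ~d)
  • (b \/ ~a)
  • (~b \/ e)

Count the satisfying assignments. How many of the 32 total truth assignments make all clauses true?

8

Split on b, then c.
  b=1, c=1: a clause becomes empty — 0.
  b=1, c=0: a clause becomes empty — 0.
  b=0, c=1: remaining (a,d,e) ∈ {(0,0,0); (0,0,1); (0,1,0); (0,1,1)} — 4.
  b=0, c=0: remaining (a,d,e) ∈ {(0,0,0); (0,0,1); (0,1,0); (0,1,1)} — 4.
Total: 0 + 0 + 4 + 4 = 8.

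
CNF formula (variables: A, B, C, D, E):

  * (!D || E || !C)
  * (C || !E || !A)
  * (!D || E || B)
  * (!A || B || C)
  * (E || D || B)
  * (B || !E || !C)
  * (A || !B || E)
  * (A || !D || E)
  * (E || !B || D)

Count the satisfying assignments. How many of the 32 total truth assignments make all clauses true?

9

Case analysis on E and B:
  E=T, B=T: D free; 3 ways for (A,C) × 2^1 = 6.
  E=T, B=F: remaining (A,C,D) ∈ {(F,F,F); (F,F,T)} — 2.
  E=F, B=T: remaining (A,C,D) ∈ {(T,F,T)} — 1.
  E=F, B=F: a clause becomes empty — 0.
Total: 6 + 2 + 1 + 0 = 9.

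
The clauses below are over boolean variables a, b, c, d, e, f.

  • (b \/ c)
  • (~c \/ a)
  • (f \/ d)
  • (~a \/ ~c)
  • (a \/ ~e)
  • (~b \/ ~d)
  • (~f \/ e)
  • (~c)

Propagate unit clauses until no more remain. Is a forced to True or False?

(~c) stands alone — c = False.
(c \/ b) with c = False leaves only b, so b = True.
From (~b \/ ~d) and b = True: d = False.
(d \/ f): since d = False, the clause reduces to (f). f = True.
In (e \/ ~f), ~f is now false; e must hold, so e = True.
In (a \/ ~e), ~e is now false; a must hold, so a = True.

True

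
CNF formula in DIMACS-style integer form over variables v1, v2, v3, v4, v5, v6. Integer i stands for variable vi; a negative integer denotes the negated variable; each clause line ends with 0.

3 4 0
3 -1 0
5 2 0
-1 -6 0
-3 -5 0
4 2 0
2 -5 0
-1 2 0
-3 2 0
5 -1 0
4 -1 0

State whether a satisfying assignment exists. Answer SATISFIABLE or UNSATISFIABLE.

SATISFIABLE

Pure literal: v1 appears only negated; assign v1 = False.
v2 occurs only positively in the remaining clauses — set v2 = True.
Try v3 = True.
  then v5 is forced to False.
v4, v6 are now unconstrained; take v4 = True, v6 = False.
So v1 = False, v2 = True, v3 = True, v4 = True, v5 = False, v6 = False is a satisfying assignment.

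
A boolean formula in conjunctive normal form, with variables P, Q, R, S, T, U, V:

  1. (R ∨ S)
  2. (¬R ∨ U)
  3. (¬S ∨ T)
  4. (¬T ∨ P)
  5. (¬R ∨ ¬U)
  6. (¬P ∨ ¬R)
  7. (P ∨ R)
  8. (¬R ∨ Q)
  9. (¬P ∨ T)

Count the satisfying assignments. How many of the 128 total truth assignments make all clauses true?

8

Satisfying assignments:
  P=1 Q=0 R=0 S=1 T=1 U=0 V=0
  P=1 Q=0 R=0 S=1 T=1 U=0 V=1
  P=1 Q=0 R=0 S=1 T=1 U=1 V=0
  P=1 Q=0 R=0 S=1 T=1 U=1 V=1
  P=1 Q=1 R=0 S=1 T=1 U=0 V=0
  P=1 Q=1 R=0 S=1 T=1 U=0 V=1
  P=1 Q=1 R=0 S=1 T=1 U=1 V=0
  P=1 Q=1 R=0 S=1 T=1 U=1 V=1
That's 8 in total.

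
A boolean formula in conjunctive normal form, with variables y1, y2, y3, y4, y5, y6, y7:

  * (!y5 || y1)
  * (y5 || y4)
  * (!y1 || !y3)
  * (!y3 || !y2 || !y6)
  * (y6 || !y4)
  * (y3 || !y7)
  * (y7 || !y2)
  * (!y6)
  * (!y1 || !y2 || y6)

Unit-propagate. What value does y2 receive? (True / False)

Unit clause (!y6) sets y6 = False.
(y6 || !y4): since y6 = False, the clause reduces to (!y4). y4 = False.
From (y5 || y4) and y4 = False: y5 = True.
(!y5 || y1): since y5 = True, the clause reduces to (y1). y1 = True.
From (!y1 || !y3) and y1 = True: y3 = False.
In (!y7 || y3), y3 is now false; !y7 must hold, so y7 = False.
(!y2 || y7) with y7 = False leaves only !y2, so y2 = False.

False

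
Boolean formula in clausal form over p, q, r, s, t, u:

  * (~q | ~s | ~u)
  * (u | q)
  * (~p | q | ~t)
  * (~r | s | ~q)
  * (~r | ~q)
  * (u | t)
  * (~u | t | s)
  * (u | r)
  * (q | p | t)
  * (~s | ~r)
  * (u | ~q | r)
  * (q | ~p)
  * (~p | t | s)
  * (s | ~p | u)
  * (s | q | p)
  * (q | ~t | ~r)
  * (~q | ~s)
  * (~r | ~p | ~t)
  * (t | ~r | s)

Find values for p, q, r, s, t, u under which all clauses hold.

Set p = False and propagate.
For the remaining variables, q = False, r = False, s = True, t = True, u = True works.

p=F  q=F  r=F  s=T  t=T  u=T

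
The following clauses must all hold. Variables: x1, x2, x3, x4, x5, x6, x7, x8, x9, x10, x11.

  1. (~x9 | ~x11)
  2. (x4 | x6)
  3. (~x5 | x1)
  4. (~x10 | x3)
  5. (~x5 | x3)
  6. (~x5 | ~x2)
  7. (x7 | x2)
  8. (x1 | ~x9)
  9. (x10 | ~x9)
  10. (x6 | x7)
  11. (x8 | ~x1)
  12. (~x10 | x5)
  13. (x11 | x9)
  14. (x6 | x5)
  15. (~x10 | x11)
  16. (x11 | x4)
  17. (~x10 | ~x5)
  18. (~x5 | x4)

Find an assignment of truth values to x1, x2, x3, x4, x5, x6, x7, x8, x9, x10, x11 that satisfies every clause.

x1 = False  x2 = True  x3 = True  x4 = True  x5 = False  x6 = True  x7 = False  x8 = False  x9 = False  x10 = False  x11 = True

Pure literal: x3 appears only positively; assign x3 = True.
x4 occurs only positively in the remaining clauses — set x4 = True.
Set x1 = False and propagate.
  then x5 is forced to False.
  then x9 is forced to False.
  then x10 is forced to False.
  then x11 is forced to True.
  then x6 is forced to True.
For the remaining variables, x2 = True, x7 = False, x8 = False works.
Every clause has at least one true literal under this assignment.
Check each clause:
  1. (~x11 | ~x9) — ~x9 is true.
  2. (x4 | x6) — x4 is true.
  3. (~x5 | x1) — ~x5 is true.
  4. (x3 | ~x10) — x3 is true.
  5. (x3 | ~x5) — x3 is true.
  6. (~x2 | ~x5) — ~x5 is true.
  7. (x7 | x2) — x2 is true.
  8. (~x9 | x1) — ~x9 is true.
  9. (x10 | ~x9) — ~x9 is true.
  10. (x7 | x6) — x6 is true.
  11. (~x1 | x8) — ~x1 is true.
  12. (x5 | ~x10) — ~x10 is true.
  13. (x9 | x11) — x11 is true.
  14. (x6 | x5) — x6 is true.
  15. (~x10 | x11) — x11 is true.
  16. (x4 | x11) — x11 is true.
  17. (~x10 | ~x5) — ~x5 is true.
  18. (x4 | ~x5) — ~x5 is true.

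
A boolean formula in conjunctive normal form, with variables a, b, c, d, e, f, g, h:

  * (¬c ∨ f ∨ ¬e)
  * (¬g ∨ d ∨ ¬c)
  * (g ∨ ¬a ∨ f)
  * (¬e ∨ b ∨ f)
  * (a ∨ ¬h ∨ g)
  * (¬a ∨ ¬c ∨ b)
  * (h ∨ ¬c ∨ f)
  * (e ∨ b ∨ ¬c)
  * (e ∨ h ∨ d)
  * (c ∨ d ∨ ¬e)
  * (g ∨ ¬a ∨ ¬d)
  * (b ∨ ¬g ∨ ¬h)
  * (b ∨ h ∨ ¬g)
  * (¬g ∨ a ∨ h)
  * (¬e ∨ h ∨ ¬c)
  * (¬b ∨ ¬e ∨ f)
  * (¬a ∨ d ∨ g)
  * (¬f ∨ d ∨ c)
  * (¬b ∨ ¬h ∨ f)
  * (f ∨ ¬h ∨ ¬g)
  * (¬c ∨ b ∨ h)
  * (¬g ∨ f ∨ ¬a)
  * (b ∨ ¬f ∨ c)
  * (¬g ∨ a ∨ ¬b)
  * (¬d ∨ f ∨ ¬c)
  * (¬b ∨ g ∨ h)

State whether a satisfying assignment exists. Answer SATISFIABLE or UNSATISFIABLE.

SATISFIABLE

Branch on a: take a = True.
Branch on b: take b = True.
For the remaining variables, c = False, d = True, e = True, f = True, g = True, h = False works.
So a=True, b=True, c=False, d=True, e=True, f=True, g=True, h=False is a satisfying assignment.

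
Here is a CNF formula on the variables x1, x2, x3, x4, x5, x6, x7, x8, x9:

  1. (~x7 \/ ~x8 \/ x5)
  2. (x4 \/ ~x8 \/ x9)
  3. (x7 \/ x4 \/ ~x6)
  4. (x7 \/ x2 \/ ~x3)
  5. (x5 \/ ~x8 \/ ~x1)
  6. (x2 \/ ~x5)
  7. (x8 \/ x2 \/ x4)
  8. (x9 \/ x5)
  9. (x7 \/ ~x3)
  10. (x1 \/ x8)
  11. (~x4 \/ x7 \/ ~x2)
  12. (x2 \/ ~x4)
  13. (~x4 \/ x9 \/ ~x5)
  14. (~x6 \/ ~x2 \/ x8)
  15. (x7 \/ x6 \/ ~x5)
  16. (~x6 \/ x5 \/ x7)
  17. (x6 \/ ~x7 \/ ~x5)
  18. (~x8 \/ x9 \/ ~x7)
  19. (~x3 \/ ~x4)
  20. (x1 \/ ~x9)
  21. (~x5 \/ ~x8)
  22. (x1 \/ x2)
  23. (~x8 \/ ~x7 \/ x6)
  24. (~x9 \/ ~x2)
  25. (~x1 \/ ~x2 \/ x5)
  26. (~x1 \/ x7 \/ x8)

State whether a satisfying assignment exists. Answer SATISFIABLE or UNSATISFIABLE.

x7 = True:
  x8 = True:
    propagation gives x5=True; an empty clause results — contradiction.
  x8 = False:
    x2 = True:
      propagation gives x6=False, x5=False; contradiction.
    x2 = False:
      propagation gives x5=False, x4=True; contradiction.
x7 = False:
  x2 = True:
    propagation gives x4=False, x6=False, x5=False, x9=True; an empty clause results — contradiction.
  x2 = False:
    propagation gives x5=False, x9=True, x4=False, x6=False; an empty clause results — contradiction.
Every branch closes, so no satisfying assignment exists.

UNSATISFIABLE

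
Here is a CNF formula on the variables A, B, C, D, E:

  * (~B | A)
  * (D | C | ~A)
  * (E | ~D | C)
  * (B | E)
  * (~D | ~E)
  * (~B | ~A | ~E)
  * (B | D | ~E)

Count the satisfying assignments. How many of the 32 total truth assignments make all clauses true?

2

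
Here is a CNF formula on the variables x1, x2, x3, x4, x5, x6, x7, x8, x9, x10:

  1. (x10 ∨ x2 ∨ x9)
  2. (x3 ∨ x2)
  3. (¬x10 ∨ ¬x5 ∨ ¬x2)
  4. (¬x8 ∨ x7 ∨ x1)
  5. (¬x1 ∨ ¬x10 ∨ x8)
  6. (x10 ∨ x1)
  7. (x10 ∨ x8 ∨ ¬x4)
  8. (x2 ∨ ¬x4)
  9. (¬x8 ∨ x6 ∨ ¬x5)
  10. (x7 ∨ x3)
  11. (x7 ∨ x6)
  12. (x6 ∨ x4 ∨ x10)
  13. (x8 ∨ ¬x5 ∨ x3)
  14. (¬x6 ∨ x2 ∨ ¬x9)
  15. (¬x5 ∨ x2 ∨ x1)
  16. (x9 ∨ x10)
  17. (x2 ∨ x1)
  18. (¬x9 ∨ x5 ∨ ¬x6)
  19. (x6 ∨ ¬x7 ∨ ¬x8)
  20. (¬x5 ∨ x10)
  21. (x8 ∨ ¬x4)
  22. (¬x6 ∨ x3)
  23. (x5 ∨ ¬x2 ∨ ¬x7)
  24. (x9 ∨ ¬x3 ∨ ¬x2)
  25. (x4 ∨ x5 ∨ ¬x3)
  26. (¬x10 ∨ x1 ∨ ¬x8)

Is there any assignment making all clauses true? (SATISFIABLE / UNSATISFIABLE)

SATISFIABLE

Set x1 = True and propagate.
Try x2 = False.
  then x3 is forced to True.
  then x4 is forced to False.
  then x5 is forced to True.
  then x10 is forced to True.
  then x8 is forced to True.
  then x6 is forced to True.
  then x9 is forced to False.
x7 is now unconstrained; take x7 = True.
So x1=T  x2=F  x3=T  x4=F  x5=T  x6=T  x7=T  x8=T  x9=F  x10=T is a satisfying assignment.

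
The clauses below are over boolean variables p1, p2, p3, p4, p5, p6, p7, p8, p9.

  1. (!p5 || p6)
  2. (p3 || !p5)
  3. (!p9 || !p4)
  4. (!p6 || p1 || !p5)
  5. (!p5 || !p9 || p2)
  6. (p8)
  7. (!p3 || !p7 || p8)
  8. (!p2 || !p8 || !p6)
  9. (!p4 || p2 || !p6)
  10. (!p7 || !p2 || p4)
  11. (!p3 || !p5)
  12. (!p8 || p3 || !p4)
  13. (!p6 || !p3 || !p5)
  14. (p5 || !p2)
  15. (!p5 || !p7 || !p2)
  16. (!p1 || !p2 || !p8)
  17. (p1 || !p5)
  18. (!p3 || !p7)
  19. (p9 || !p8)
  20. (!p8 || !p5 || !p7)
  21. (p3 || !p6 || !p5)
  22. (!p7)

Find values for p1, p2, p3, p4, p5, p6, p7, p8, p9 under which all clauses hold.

p1 = T  p2 = F  p3 = F  p4 = F  p5 = F  p6 = F  p7 = F  p8 = T  p9 = T

Check each clause:
  1. (!p5 || p6) — !p5 is true.
  2. (p3 || !p5) — !p5 is true.
  3. (!p4 || !p9) — !p4 is true.
  4. (!p6 || p1 || !p5) — p1 is true.
  5. (p2 || !p5 || !p9) — !p5 is true.
  6. (p8) — p8 is true.
  7. (!p3 || !p7 || p8) — p8 is true.
  8. (!p2 || !p6 || !p8) — !p6 is true.
  9. (p2 || !p4 || !p6) — !p6 is true.
  10. (!p7 || !p2 || p4) — !p7 is true.
  11. (!p5 || !p3) — !p5 is true.
  12. (!p4 || !p8 || p3) — !p4 is true.
  13. (!p3 || !p6 || !p5) — !p6 is true.
  14. (p5 || !p2) — !p2 is true.
  15. (!p2 || !p7 || !p5) — !p7 is true.
  16. (!p1 || !p2 || !p8) — !p2 is true.
  17. (p1 || !p5) — p1 is true.
  18. (!p3 || !p7) — !p7 is true.
  19. (!p8 || p9) — p9 is true.
  20. (!p5 || !p8 || !p7) — !p7 is true.
  21. (!p5 || !p6 || p3) — !p6 is true.
  22. (!p7) — !p7 is true.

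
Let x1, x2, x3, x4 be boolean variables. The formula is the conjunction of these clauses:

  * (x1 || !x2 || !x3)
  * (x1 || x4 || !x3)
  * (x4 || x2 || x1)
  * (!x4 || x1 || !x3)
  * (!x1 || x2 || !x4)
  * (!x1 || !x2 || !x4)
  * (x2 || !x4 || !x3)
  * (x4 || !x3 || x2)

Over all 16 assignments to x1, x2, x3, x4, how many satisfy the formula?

6

The models are:
  x1=0 x2=0 x3=0 x4=1
  x1=0 x2=1 x3=0 x4=0
  x1=0 x2=1 x3=0 x4=1
  x1=1 x2=0 x3=0 x4=0
  x1=1 x2=1 x3=0 x4=0
  x1=1 x2=1 x3=1 x4=0
That's 6 in total.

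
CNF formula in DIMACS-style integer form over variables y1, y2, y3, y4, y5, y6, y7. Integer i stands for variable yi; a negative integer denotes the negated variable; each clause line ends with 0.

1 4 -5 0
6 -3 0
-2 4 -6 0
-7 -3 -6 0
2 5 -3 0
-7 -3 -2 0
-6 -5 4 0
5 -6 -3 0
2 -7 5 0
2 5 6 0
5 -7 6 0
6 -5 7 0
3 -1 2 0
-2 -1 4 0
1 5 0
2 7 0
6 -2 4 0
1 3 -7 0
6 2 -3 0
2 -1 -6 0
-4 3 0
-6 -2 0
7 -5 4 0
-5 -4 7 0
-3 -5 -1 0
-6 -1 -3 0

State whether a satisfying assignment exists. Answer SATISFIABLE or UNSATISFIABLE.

UNSATISFIABLE

y6 = True:
  propagation gives y2=False, y7=True, y3=False, y5=True; an empty clause results — contradiction.
y6 = False:
  propagation gives y3=False, y4=False, y2=False, y5=True; an empty clause results — contradiction.
Every branch closes, so no satisfying assignment exists.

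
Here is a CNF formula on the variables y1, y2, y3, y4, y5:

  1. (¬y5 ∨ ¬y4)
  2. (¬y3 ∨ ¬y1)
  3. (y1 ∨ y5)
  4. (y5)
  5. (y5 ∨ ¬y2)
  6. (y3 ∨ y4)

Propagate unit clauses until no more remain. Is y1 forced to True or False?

False

(y5) stands alone — y5 = True.
(¬y4 ∨ ¬y5) with y5 = True leaves only ¬y4, so y4 = False.
(y4 ∨ y3) with y4 = False leaves only y3, so y3 = True.
(¬y3 ∨ ¬y1): since y3 = True, the clause reduces to (¬y1). y1 = False.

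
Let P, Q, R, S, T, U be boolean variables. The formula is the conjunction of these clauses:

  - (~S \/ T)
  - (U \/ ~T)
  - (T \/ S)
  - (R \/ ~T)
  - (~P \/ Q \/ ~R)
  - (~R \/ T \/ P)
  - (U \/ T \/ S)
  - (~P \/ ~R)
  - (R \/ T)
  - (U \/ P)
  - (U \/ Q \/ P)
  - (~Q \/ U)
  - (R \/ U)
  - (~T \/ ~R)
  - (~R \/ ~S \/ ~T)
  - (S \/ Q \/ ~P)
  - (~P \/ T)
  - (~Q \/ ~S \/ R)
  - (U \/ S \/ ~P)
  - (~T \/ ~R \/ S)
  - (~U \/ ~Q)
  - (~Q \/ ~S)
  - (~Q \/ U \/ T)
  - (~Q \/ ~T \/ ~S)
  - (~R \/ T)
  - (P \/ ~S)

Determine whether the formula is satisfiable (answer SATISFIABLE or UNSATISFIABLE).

UNSATISFIABLE

T = True:
  propagation gives U=True, R=True; an empty clause results — contradiction.
T = False:
  propagation gives S=False; an empty clause results — contradiction.
Every branch closes, so no satisfying assignment exists.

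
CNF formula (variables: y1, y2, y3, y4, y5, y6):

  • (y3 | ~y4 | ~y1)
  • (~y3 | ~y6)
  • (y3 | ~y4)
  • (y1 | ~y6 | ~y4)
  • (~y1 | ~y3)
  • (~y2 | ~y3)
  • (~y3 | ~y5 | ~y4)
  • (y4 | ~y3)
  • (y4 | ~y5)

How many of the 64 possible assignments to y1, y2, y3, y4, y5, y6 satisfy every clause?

Split on y3, then y4.
  y3=T, y4=T: remaining (y1,y2,y5,y6) ∈ {(F,F,F,F)} — 1.
  y3=T, y4=F: a clause becomes empty — 0.
  y3=F, y4=T: a clause becomes empty — 0.
  y3=F, y4=F: forces y5=F; y1, y2, y6 free → 2^3 = 8.
Total: 1 + 0 + 0 + 8 = 9.

9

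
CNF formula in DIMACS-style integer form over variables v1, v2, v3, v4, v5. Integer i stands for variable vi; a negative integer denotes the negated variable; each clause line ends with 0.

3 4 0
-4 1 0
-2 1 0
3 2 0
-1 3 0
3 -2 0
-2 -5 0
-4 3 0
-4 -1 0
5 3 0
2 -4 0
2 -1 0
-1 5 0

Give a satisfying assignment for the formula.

v1=False, v2=False, v3=True, v4=False, v5=False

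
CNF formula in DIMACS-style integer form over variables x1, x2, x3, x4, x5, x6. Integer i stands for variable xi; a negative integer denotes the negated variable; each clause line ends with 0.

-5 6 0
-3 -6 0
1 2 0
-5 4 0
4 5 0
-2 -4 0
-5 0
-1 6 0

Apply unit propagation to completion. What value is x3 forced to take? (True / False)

(~x5) is a unit clause: x5 = False.
From (x4 | x5) and x5 = False: x4 = True.
(~x4 | ~x2) with x4 = True leaves only ~x2, so x2 = False.
(x1 | x2): since x2 = False, the clause reduces to (x1). x1 = True.
In (~x1 | x6), ~x1 is now false; x6 must hold, so x6 = True.
(~x3 | ~x6): since x6 = True, the clause reduces to (~x3). x3 = False.

False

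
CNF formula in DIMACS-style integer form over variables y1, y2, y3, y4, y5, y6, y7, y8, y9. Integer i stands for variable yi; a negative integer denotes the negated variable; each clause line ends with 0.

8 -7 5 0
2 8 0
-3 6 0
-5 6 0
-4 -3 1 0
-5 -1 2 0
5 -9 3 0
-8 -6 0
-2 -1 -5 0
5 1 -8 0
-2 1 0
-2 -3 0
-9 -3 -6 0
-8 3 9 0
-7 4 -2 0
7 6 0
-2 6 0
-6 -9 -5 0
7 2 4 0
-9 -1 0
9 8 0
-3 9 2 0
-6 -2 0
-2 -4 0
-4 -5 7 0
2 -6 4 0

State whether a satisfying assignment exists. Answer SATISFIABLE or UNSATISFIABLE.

y2 = True:
  propagation gives y1=True, y5=False, y3=False, y9=False; an empty clause results — contradiction.
y2 = False:
  propagation gives y8=True, y6=False, y3=False, y5=False; an empty clause results — contradiction.
Every branch closes, so no satisfying assignment exists.

UNSATISFIABLE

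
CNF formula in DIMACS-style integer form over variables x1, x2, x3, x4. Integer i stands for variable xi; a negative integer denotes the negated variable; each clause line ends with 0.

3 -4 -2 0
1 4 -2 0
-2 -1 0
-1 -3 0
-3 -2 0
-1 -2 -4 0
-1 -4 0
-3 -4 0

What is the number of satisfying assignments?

4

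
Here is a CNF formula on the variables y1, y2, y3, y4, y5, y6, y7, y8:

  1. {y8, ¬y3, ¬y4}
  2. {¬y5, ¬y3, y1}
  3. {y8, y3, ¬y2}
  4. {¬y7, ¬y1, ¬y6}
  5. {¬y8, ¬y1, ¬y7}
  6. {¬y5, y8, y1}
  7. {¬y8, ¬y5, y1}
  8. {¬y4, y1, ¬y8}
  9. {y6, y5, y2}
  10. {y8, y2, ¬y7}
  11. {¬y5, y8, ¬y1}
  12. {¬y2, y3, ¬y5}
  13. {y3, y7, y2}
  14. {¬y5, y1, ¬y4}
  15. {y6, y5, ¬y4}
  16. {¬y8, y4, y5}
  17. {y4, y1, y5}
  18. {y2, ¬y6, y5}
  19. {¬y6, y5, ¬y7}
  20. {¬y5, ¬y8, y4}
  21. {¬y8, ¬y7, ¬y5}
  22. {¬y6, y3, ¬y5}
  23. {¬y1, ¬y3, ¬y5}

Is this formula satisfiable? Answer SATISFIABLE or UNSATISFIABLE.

SATISFIABLE

Set y1 = True and propagate.
Branch on y2: take y2 = True.
For the remaining variables, y3 = False, y4 = True, y5 = False, y6 = True, y7 = False, y8 = True works.
Every clause has at least one true literal under this assignment.
So y1 = True, y2 = True, y3 = False, y4 = True, y5 = False, y6 = True, y7 = False, y8 = True is a satisfying assignment.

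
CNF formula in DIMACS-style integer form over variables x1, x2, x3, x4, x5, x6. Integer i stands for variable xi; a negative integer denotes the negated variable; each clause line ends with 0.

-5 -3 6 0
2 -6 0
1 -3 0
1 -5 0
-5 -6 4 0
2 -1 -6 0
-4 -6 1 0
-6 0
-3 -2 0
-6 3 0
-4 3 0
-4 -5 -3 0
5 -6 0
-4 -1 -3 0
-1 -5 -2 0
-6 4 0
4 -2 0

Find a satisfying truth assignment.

x1=F, x2=F, x3=F, x4=F, x5=F, x6=F

Check each clause:
  1. (~x3 \/ ~x5 \/ x6) — ~x5 is true.
  2. (~x6 \/ x2) — ~x6 is true.
  3. (~x3 \/ x1) — ~x3 is true.
  4. (~x5 \/ x1) — ~x5 is true.
  5. (~x5 \/ ~x6 \/ x4) — ~x6 is true.
  6. (~x6 \/ x2 \/ ~x1) — ~x6 is true.
  7. (x1 \/ ~x6 \/ ~x4) — ~x6 is true.
  8. (~x6) — ~x6 is true.
  9. (~x2 \/ ~x3) — ~x3 is true.
  10. (~x6 \/ x3) — ~x6 is true.
  11. (~x4 \/ x3) — ~x4 is true.
  12. (~x4 \/ ~x3 \/ ~x5) — ~x5 is true.
  13. (x5 \/ ~x6) — ~x6 is true.
  14. (~x1 \/ ~x3 \/ ~x4) — ~x4 is true.
  15. (~x2 \/ ~x1 \/ ~x5) — ~x5 is true.
  16. (x4 \/ ~x6) — ~x6 is true.
  17. (~x2 \/ x4) — ~x2 is true.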